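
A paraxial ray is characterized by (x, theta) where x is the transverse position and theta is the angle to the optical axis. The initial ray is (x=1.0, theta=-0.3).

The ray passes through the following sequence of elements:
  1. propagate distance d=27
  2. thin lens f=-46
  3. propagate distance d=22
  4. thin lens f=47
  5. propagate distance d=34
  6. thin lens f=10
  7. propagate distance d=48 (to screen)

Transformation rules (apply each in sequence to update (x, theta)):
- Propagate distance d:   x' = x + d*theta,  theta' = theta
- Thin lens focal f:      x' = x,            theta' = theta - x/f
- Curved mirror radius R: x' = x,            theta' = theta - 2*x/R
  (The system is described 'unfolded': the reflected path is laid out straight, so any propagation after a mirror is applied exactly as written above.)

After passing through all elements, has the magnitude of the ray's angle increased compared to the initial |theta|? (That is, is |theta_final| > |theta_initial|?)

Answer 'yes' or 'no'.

Answer: yes

Derivation:
Initial: x=1.0000 theta=-0.3000
After 1 (propagate distance d=27): x=-7.1000 theta=-0.3000
After 2 (thin lens f=-46): x=-7.1000 theta=-209/460 (≈-0.4543)
After 3 (propagate distance d=22): x=-1966/115 (≈-17.0957) theta=-209/460 (≈-0.4543)
After 4 (thin lens f=47): x=-1966/115 (≈-17.0957) theta=-1959/21620 (≈-0.0906)
After 5 (propagate distance d=34): x=-218107/10810 (≈-20.1764) theta=-1959/21620 (≈-0.0906)
After 6 (thin lens f=10): x=-218107/10810 (≈-20.1764) theta=52078/27025 (≈1.9270)
After 7 (propagate distance d=48 (to screen)): x=3908953/54050 (≈72.3211) theta=52078/27025 (≈1.9270)
|theta_initial|=0.3000 |theta_final|=52078/27025 (≈1.9270) -> increased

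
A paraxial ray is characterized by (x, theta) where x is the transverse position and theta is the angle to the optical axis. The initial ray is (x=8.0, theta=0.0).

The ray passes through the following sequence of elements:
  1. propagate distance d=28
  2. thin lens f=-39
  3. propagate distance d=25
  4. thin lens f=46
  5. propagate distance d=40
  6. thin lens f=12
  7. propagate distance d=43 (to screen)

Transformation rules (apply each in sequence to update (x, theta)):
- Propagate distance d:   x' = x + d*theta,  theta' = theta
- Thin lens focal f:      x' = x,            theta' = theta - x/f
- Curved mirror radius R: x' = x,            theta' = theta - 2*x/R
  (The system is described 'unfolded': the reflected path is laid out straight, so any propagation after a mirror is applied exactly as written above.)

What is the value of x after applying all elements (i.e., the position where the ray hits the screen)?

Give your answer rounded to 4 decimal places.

Initial: x=8.0000 theta=0.0000
After 1 (propagate distance d=28): x=8.0000 theta=0.0000
After 2 (thin lens f=-39): x=8.0000 theta=8/39 (≈0.2051)
After 3 (propagate distance d=25): x=512/39 (≈13.1282) theta=8/39 (≈0.2051)
After 4 (thin lens f=46): x=512/39 (≈13.1282) theta=-24/299 (≈-0.0803)
After 5 (propagate distance d=40): x=8896/897 (≈9.9175) theta=-24/299 (≈-0.0803)
After 6 (thin lens f=12): x=8896/897 (≈9.9175) theta=-2440/2691 (≈-0.9067)
After 7 (propagate distance d=43 (to screen)): x=-78232/2691 (≈-29.0717) theta=-2440/2691 (≈-0.9067)
Rounded to 4 decimal places: x = -29.0717

Answer: -29.0717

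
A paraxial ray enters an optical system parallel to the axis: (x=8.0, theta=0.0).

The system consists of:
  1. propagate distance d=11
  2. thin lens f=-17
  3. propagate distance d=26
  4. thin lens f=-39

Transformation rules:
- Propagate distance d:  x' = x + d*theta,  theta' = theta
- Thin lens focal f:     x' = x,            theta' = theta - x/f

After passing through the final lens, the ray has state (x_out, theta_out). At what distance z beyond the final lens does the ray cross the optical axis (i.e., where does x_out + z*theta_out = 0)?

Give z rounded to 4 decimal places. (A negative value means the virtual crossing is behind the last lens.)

Answer: -20.4512

Derivation:
Initial: x=8.0000 theta=0.0000
After 1 (propagate distance d=11): x=8.0000 theta=0.0000
After 2 (thin lens f=-17): x=8.0000 theta=8/17 (≈0.4706)
After 3 (propagate distance d=26): x=344/17 (≈20.2353) theta=8/17 (≈0.4706)
After 4 (thin lens f=-39): x=344/17 (≈20.2353) theta=656/663 (≈0.9894)
z_focus = -x_out/theta_out = -(344/17)/(656/663) = -1677/82 ≈ -20.4512
Rounded to 4 decimal places: z = -20.4512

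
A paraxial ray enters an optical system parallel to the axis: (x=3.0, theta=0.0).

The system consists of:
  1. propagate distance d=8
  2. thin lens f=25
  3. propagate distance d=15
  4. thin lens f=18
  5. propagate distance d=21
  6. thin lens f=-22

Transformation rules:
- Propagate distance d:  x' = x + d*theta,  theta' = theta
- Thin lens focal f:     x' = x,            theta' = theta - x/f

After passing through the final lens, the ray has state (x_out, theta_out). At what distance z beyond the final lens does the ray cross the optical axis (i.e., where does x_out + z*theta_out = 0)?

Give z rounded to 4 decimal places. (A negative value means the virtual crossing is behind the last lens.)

Answer: -8.7656

Derivation:
Initial: x=3.0000 theta=0.0000
After 1 (propagate distance d=8): x=3.0000 theta=0.0000
After 2 (thin lens f=25): x=3.0000 theta=-0.1200
After 3 (propagate distance d=15): x=1.2000 theta=-0.1200
After 4 (thin lens f=18): x=1.2000 theta=-14/75 (≈-0.1867)
After 5 (propagate distance d=21): x=-2.7200 theta=-14/75 (≈-0.1867)
After 6 (thin lens f=-22): x=-2.7200 theta=-256/825 (≈-0.3103)
z_focus = -x_out/theta_out = -(-2.7200)/(-256/825) = -561/64 ≈ -8.7656
Rounded to 4 decimal places: z = -8.7656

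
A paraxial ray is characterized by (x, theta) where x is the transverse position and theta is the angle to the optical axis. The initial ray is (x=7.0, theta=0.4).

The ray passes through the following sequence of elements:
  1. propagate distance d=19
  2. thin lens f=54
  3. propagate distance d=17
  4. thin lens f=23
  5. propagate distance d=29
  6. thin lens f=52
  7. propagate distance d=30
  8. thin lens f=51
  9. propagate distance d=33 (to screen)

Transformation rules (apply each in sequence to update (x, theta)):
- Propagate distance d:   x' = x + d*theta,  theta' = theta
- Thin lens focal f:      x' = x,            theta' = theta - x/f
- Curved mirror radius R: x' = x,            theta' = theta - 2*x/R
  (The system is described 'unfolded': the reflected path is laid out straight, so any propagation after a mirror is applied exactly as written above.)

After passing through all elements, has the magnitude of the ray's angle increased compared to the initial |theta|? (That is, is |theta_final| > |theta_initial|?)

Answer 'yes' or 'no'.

Initial: x=7.0000 theta=0.4000
After 1 (propagate distance d=19): x=14.6000 theta=0.4000
After 2 (thin lens f=54): x=14.6000 theta=7/54 (≈0.1296)
After 3 (propagate distance d=17): x=4537/270 (≈16.8037) theta=7/54 (≈0.1296)
After 4 (thin lens f=23): x=4537/270 (≈16.8037) theta=-622/1035 (≈-0.6010)
After 5 (propagate distance d=29): x=-3877/6210 (≈-0.6243) theta=-622/1035 (≈-0.6010)
After 6 (thin lens f=52): x=-3877/6210 (≈-0.6243) theta=-8269/14040 (≈-0.5890)
After 7 (propagate distance d=30): x=-2953607/161460 (≈-18.2931) theta=-8269/14040 (≈-0.5890)
After 8 (thin lens f=51): x=-2953607/161460 (≈-18.2931) theta=-3792323/16468920 (≈-0.2303)
After 9 (propagate distance d=33 (to screen)): x=-3644569/140760 (≈-25.8921) theta=-3792323/16468920 (≈-0.2303)
|theta_initial|=0.4000 |theta_final|=3792323/16468920 (≈0.2303) -> not increased

Answer: no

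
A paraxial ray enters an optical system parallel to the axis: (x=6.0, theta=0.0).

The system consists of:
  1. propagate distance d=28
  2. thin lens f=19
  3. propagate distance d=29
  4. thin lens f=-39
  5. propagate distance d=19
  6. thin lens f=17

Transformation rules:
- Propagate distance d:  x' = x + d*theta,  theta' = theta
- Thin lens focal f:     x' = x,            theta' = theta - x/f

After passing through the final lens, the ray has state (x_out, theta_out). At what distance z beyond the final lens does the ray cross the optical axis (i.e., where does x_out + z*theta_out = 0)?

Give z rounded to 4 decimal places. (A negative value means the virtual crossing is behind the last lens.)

Answer: 46.0184

Derivation:
Initial: x=6.0000 theta=0.0000
After 1 (propagate distance d=28): x=6.0000 theta=0.0000
After 2 (thin lens f=19): x=6.0000 theta=-6/19 (≈-0.3158)
After 3 (propagate distance d=29): x=-60/19 (≈-3.1579) theta=-6/19 (≈-0.3158)
After 4 (thin lens f=-39): x=-60/19 (≈-3.1579) theta=-98/247 (≈-0.3968)
After 5 (propagate distance d=19): x=-2642/247 (≈-10.6964) theta=-98/247 (≈-0.3968)
After 6 (thin lens f=17): x=-2642/247 (≈-10.6964) theta=976/4199 (≈0.2324)
z_focus = -x_out/theta_out = -(-2642/247)/(976/4199) = 22457/488 ≈ 46.0184
Rounded to 4 decimal places: z = 46.0184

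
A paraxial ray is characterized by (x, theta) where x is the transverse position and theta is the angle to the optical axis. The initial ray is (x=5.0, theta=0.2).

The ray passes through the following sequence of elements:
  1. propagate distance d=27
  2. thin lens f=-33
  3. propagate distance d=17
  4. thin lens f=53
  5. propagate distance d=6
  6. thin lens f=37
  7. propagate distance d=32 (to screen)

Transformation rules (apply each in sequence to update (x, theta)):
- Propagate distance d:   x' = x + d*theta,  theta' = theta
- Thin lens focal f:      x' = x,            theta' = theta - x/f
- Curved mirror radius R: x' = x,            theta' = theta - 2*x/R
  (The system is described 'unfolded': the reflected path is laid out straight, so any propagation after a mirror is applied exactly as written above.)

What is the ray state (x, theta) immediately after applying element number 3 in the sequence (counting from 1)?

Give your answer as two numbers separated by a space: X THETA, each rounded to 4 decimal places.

Answer: 19.1576 0.5152

Derivation:
Initial: x=5.0000 theta=0.2000
After 1 (propagate distance d=27): x=10.4000 theta=0.2000
After 2 (thin lens f=-33): x=10.4000 theta=17/33 (≈0.5152)
After 3 (propagate distance d=17): x=3161/165 (≈19.1576) theta=17/33 (≈0.5152)
Rounded to 4 decimal places: x = 19.1576, theta = 0.5152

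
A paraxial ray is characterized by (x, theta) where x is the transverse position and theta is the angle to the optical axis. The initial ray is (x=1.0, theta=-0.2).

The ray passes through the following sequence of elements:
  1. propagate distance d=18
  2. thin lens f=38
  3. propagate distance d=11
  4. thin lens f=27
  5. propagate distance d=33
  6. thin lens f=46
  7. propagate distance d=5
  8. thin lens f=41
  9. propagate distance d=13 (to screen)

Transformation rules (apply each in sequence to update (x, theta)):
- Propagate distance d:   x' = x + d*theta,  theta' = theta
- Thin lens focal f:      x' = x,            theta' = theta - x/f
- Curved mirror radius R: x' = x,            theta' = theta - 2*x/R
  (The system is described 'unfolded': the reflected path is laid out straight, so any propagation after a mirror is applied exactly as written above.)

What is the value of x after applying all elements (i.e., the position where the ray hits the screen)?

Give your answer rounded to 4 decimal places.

Answer: -0.8218

Derivation:
Initial: x=1.0000 theta=-0.2000
After 1 (propagate distance d=18): x=-2.6000 theta=-0.2000
After 2 (thin lens f=38): x=-2.6000 theta=-5/38 (≈-0.1316)
After 3 (propagate distance d=11): x=-769/190 (≈-4.0474) theta=-5/38 (≈-0.1316)
After 4 (thin lens f=27): x=-769/190 (≈-4.0474) theta=47/2565 (≈0.0183)
After 5 (propagate distance d=33): x=-5887/1710 (≈-3.4427) theta=47/2565 (≈0.0183)
After 6 (thin lens f=46): x=-5887/1710 (≈-3.4427) theta=4397/47196 (≈0.0932)
After 7 (propagate distance d=5): x=-702481/235980 (≈-2.9769) theta=4397/47196 (≈0.0932)
After 8 (thin lens f=41): x=-702481/235980 (≈-2.9769) theta=14069/84870 (≈0.1658)
After 9 (propagate distance d=13 (to screen)): x=-7951463/9675180 (≈-0.8218) theta=14069/84870 (≈0.1658)
Rounded to 4 decimal places: x = -0.8218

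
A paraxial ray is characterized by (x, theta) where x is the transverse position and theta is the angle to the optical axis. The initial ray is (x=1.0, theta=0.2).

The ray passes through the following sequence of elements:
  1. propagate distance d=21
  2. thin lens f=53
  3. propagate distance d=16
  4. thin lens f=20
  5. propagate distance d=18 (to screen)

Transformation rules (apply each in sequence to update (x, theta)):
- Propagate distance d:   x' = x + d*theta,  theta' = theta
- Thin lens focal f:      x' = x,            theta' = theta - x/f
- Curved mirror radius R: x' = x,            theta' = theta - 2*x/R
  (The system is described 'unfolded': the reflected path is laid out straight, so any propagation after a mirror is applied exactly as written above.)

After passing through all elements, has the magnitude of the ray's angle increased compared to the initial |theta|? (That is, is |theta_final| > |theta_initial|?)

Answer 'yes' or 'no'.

Answer: yes

Derivation:
Initial: x=1.0000 theta=0.2000
After 1 (propagate distance d=21): x=5.2000 theta=0.2000
After 2 (thin lens f=53): x=5.2000 theta=27/265 (≈0.1019)
After 3 (propagate distance d=16): x=362/53 (≈6.8302) theta=27/265 (≈0.1019)
After 4 (thin lens f=20): x=362/53 (≈6.8302) theta=-127/530 (≈-0.2396)
After 5 (propagate distance d=18 (to screen)): x=667/265 (≈2.5170) theta=-127/530 (≈-0.2396)
|theta_initial|=0.2000 |theta_final|=127/530 (≈0.2396) -> increased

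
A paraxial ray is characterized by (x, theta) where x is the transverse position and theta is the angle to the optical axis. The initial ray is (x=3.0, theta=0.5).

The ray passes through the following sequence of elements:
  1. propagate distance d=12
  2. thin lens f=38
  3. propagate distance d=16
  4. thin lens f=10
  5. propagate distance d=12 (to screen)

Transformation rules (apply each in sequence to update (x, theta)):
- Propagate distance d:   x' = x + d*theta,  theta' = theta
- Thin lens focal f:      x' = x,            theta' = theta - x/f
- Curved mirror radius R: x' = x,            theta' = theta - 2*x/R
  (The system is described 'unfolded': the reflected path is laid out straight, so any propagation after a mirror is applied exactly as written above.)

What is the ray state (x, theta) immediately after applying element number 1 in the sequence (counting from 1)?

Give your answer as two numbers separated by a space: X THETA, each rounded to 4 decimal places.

Initial: x=3.0000 theta=0.5000
After 1 (propagate distance d=12): x=9.0000 theta=0.5000
Rounded to 4 decimal places: x = 9.0000, theta = 0.5000

Answer: 9.0000 0.5000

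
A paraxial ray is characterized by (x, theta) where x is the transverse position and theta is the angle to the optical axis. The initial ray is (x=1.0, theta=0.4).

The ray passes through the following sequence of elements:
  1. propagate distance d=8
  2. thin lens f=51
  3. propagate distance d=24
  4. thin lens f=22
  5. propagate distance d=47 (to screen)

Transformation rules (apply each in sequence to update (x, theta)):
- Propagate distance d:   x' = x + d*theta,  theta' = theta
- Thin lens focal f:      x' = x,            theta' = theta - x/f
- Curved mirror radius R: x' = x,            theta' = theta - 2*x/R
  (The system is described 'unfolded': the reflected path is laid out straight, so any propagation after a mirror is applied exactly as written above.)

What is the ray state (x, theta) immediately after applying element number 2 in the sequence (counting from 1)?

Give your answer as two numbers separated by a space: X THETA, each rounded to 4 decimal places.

Answer: 4.2000 0.3176

Derivation:
Initial: x=1.0000 theta=0.4000
After 1 (propagate distance d=8): x=4.2000 theta=0.4000
After 2 (thin lens f=51): x=4.2000 theta=27/85 (≈0.3176)
Rounded to 4 decimal places: x = 4.2000, theta = 0.3176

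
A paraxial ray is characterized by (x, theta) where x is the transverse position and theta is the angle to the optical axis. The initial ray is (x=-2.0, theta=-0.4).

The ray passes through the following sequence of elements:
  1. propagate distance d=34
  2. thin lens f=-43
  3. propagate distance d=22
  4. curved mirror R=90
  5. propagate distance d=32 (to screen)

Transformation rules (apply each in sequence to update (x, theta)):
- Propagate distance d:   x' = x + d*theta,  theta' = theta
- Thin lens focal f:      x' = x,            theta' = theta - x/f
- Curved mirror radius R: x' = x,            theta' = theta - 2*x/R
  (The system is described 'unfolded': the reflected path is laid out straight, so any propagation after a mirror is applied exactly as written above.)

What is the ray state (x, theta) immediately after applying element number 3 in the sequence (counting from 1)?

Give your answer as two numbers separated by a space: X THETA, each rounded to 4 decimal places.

Answer: -32.3814 -0.7628

Derivation:
Initial: x=-2.0000 theta=-0.4000
After 1 (propagate distance d=34): x=-15.6000 theta=-0.4000
After 2 (thin lens f=-43): x=-15.6000 theta=-164/215 (≈-0.7628)
After 3 (propagate distance d=22): x=-6962/215 (≈-32.3814) theta=-164/215 (≈-0.7628)
Rounded to 4 decimal places: x = -32.3814, theta = -0.7628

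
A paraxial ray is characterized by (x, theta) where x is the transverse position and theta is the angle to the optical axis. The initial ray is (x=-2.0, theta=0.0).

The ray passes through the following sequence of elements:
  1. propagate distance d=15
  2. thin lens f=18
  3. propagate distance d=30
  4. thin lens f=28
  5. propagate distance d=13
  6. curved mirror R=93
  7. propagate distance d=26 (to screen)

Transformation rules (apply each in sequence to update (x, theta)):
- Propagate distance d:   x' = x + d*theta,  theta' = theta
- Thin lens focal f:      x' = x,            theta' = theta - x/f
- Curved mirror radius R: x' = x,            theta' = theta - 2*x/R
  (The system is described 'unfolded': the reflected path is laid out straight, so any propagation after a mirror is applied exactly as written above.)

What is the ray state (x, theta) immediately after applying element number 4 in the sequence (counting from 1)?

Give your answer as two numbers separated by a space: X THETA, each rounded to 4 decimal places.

Initial: x=-2.0000 theta=0.0000
After 1 (propagate distance d=15): x=-2.0000 theta=0.0000
After 2 (thin lens f=18): x=-2.0000 theta=1/9 (≈0.1111)
After 3 (propagate distance d=30): x=4/3 (≈1.3333) theta=1/9 (≈0.1111)
After 4 (thin lens f=28): x=4/3 (≈1.3333) theta=4/63 (≈0.0635)
Rounded to 4 decimal places: x = 1.3333, theta = 0.0635

Answer: 1.3333 0.0635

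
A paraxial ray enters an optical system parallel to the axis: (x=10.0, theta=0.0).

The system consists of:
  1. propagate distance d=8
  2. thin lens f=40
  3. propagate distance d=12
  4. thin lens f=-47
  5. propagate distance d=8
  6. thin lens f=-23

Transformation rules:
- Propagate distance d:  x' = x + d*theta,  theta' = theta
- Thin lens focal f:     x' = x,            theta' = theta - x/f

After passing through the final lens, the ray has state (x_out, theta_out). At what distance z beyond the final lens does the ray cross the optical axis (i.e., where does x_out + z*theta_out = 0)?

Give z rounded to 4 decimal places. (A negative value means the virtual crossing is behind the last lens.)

Answer: -36.8253

Derivation:
Initial: x=10.0000 theta=0.0000
After 1 (propagate distance d=8): x=10.0000 theta=0.0000
After 2 (thin lens f=40): x=10.0000 theta=-0.2500
After 3 (propagate distance d=12): x=7.0000 theta=-0.2500
After 4 (thin lens f=-47): x=7.0000 theta=-19/188 (≈-0.1011)
After 5 (propagate distance d=8): x=291/47 (≈6.1915) theta=-19/188 (≈-0.1011)
After 6 (thin lens f=-23): x=291/47 (≈6.1915) theta=727/4324 (≈0.1681)
z_focus = -x_out/theta_out = -(291/47)/(727/4324) = -26772/727 ≈ -36.8253
Rounded to 4 decimal places: z = -36.8253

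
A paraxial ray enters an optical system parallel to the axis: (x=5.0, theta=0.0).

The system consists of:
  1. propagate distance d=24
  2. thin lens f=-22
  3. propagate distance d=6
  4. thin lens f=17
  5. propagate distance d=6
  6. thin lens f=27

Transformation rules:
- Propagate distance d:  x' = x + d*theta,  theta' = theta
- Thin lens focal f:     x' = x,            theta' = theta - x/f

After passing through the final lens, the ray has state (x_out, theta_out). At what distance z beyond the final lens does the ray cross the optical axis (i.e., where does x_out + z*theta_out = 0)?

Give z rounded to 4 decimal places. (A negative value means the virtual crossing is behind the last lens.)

Initial: x=5.0000 theta=0.0000
After 1 (propagate distance d=24): x=5.0000 theta=0.0000
After 2 (thin lens f=-22): x=5.0000 theta=5/22 (≈0.2273)
After 3 (propagate distance d=6): x=70/11 (≈6.3636) theta=5/22 (≈0.2273)
After 4 (thin lens f=17): x=70/11 (≈6.3636) theta=-5/34 (≈-0.1471)
After 5 (propagate distance d=6): x=1025/187 (≈5.4813) theta=-5/34 (≈-0.1471)
After 6 (thin lens f=27): x=1025/187 (≈5.4813) theta=-3535/10098 (≈-0.3501)
z_focus = -x_out/theta_out = -(1025/187)/(-3535/10098) = 11070/707 ≈ 15.6577
Rounded to 4 decimal places: z = 15.6577

Answer: 15.6577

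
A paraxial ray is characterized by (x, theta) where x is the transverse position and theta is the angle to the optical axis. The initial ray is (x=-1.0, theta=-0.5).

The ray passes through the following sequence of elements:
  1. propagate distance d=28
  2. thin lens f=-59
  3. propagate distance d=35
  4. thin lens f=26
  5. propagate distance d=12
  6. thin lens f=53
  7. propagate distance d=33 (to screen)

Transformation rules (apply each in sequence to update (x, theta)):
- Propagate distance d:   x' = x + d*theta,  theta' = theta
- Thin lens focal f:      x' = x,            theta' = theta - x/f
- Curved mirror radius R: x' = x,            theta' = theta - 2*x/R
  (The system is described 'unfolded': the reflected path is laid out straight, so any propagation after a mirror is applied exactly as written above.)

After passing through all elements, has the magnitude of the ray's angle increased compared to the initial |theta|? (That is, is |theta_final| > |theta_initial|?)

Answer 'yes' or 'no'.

Initial: x=-1.0000 theta=-0.5000
After 1 (propagate distance d=28): x=-15.0000 theta=-0.5000
After 2 (thin lens f=-59): x=-15.0000 theta=-89/118 (≈-0.7542)
After 3 (propagate distance d=35): x=-4885/118 (≈-41.3983) theta=-89/118 (≈-0.7542)
After 4 (thin lens f=26): x=-4885/118 (≈-41.3983) theta=2571/3068 (≈0.8380)
After 5 (propagate distance d=12): x=-48079/1534 (≈-31.3422) theta=2571/3068 (≈0.8380)
After 6 (thin lens f=53): x=-48079/1534 (≈-31.3422) theta=232421/162604 (≈1.4294)
After 7 (propagate distance d=33 (to screen)): x=197963/12508 (≈15.8269) theta=232421/162604 (≈1.4294)
|theta_initial|=0.5000 |theta_final|=232421/162604 (≈1.4294) -> increased

Answer: yes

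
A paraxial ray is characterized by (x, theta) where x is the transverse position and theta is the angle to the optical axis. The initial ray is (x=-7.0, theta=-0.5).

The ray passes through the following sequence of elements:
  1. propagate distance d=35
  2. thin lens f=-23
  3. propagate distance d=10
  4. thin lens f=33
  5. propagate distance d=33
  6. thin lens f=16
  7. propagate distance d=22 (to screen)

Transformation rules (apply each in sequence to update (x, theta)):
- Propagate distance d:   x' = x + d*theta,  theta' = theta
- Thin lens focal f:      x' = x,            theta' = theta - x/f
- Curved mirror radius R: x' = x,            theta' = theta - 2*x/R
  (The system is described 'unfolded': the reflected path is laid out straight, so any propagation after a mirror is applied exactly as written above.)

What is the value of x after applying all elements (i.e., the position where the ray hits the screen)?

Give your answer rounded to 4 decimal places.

Answer: 11.7029

Derivation:
Initial: x=-7.0000 theta=-0.5000
After 1 (propagate distance d=35): x=-24.5000 theta=-0.5000
After 2 (thin lens f=-23): x=-24.5000 theta=-36/23 (≈-1.5652)
After 3 (propagate distance d=10): x=-1847/46 (≈-40.1522) theta=-36/23 (≈-1.5652)
After 4 (thin lens f=33): x=-1847/46 (≈-40.1522) theta=-23/66 (≈-0.3485)
After 5 (propagate distance d=33): x=-1188/23 (≈-51.6522) theta=-23/66 (≈-0.3485)
After 6 (thin lens f=16): x=-1188/23 (≈-51.6522) theta=8743/3036 (≈2.8798)
After 7 (propagate distance d=22 (to screen)): x=1615/138 (≈11.7029) theta=8743/3036 (≈2.8798)
Rounded to 4 decimal places: x = 11.7029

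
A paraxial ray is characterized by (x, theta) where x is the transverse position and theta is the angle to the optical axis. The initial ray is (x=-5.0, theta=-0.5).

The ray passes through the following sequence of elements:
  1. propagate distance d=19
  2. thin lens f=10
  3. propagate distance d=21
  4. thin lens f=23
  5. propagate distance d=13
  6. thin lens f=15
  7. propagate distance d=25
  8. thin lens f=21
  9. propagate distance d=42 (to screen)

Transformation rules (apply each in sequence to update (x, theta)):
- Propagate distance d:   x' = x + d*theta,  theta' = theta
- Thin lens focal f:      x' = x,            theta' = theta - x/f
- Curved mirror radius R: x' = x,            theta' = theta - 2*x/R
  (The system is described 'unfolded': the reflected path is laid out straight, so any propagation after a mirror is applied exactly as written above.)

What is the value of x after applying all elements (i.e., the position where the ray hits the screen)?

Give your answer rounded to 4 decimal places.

Answer: -19.2800

Derivation:
Initial: x=-5.0000 theta=-0.5000
After 1 (propagate distance d=19): x=-14.5000 theta=-0.5000
After 2 (thin lens f=10): x=-14.5000 theta=0.9500
After 3 (propagate distance d=21): x=5.4500 theta=0.9500
After 4 (thin lens f=23): x=5.4500 theta=82/115 (≈0.7130)
After 5 (propagate distance d=13): x=6771/460 (≈14.7196) theta=82/115 (≈0.7130)
After 6 (thin lens f=15): x=6771/460 (≈14.7196) theta=-617/2300 (≈-0.2683)
After 7 (propagate distance d=25): x=1843/230 (≈8.0130) theta=-617/2300 (≈-0.2683)
After 8 (thin lens f=21): x=1843/230 (≈8.0130) theta=-31387/48300 (≈-0.6498)
After 9 (propagate distance d=42 (to screen)): x=-19.2800 theta=-31387/48300 (≈-0.6498)
Rounded to 4 decimal places: x = -19.2800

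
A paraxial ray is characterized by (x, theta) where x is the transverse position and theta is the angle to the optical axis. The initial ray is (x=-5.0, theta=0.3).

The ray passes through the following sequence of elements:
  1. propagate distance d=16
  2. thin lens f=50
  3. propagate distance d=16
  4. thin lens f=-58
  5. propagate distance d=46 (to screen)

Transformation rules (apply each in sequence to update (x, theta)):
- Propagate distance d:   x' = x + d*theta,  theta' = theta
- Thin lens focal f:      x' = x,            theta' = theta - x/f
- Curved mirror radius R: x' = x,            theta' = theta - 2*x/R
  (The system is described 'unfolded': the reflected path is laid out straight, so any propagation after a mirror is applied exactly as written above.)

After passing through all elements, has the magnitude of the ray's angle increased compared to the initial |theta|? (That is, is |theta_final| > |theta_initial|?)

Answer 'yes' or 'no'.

Initial: x=-5.0000 theta=0.3000
After 1 (propagate distance d=16): x=-0.2000 theta=0.3000
After 2 (thin lens f=50): x=-0.2000 theta=0.3040
After 3 (propagate distance d=16): x=4.6640 theta=0.3040
After 4 (thin lens f=-58): x=4.6640 theta=2787/7250 (≈0.3844)
After 5 (propagate distance d=46 (to screen)): x=81008/3625 (≈22.3470) theta=2787/7250 (≈0.3844)
|theta_initial|=0.3000 |theta_final|=2787/7250 (≈0.3844) -> increased

Answer: yes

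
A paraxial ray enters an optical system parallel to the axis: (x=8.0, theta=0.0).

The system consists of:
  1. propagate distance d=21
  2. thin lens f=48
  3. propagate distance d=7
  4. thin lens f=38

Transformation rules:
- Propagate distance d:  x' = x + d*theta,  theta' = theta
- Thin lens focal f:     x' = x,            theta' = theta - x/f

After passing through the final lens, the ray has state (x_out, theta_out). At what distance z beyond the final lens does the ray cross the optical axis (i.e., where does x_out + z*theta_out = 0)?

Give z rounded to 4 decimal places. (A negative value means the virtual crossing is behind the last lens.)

Initial: x=8.0000 theta=0.0000
After 1 (propagate distance d=21): x=8.0000 theta=0.0000
After 2 (thin lens f=48): x=8.0000 theta=-1/6 (≈-0.1667)
After 3 (propagate distance d=7): x=41/6 (≈6.8333) theta=-1/6 (≈-0.1667)
After 4 (thin lens f=38): x=41/6 (≈6.8333) theta=-79/228 (≈-0.3465)
z_focus = -x_out/theta_out = -(41/6)/(-79/228) = 1558/79 ≈ 19.7215
Rounded to 4 decimal places: z = 19.7215

Answer: 19.7215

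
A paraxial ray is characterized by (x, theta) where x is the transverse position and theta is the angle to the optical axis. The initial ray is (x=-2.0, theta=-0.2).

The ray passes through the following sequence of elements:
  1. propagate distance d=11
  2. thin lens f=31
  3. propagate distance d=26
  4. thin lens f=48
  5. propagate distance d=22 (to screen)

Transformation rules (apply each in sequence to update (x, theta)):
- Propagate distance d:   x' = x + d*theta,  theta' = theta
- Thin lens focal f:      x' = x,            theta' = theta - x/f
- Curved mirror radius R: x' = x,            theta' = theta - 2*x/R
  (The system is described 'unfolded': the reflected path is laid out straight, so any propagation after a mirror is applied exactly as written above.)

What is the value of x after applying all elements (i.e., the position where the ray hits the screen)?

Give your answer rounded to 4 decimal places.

Answer: -4.6030

Derivation:
Initial: x=-2.0000 theta=-0.2000
After 1 (propagate distance d=11): x=-4.2000 theta=-0.2000
After 2 (thin lens f=31): x=-4.2000 theta=-2/31 (≈-0.0645)
After 3 (propagate distance d=26): x=-911/155 (≈-5.8774) theta=-2/31 (≈-0.0645)
After 4 (thin lens f=48): x=-911/155 (≈-5.8774) theta=431/7440 (≈0.0579)
After 5 (propagate distance d=22 (to screen)): x=-17123/3720 (≈-4.6030) theta=431/7440 (≈0.0579)
Rounded to 4 decimal places: x = -4.6030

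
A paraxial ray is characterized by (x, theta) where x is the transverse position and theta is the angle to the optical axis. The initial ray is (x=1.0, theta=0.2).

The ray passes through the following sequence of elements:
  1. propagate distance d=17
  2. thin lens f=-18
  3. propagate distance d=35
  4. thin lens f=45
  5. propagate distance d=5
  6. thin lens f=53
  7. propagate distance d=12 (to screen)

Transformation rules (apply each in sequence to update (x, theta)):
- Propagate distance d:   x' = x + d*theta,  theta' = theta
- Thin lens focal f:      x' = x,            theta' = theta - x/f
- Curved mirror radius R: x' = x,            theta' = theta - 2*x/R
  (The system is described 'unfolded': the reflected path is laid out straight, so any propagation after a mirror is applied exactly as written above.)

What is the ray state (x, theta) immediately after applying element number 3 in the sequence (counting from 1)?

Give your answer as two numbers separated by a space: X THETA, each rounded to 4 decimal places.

Answer: 19.9556 0.4444

Derivation:
Initial: x=1.0000 theta=0.2000
After 1 (propagate distance d=17): x=4.4000 theta=0.2000
After 2 (thin lens f=-18): x=4.4000 theta=4/9 (≈0.4444)
After 3 (propagate distance d=35): x=898/45 (≈19.9556) theta=4/9 (≈0.4444)
Rounded to 4 decimal places: x = 19.9556, theta = 0.4444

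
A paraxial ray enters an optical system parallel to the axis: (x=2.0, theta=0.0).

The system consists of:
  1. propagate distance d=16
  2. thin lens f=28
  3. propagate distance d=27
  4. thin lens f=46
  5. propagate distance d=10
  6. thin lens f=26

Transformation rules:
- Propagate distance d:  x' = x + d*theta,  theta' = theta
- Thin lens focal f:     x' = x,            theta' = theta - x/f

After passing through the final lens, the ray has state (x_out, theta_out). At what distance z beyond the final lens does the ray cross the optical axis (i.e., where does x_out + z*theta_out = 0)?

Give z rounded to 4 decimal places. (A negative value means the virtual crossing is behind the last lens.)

Initial: x=2.0000 theta=0.0000
After 1 (propagate distance d=16): x=2.0000 theta=0.0000
After 2 (thin lens f=28): x=2.0000 theta=-1/14 (≈-0.0714)
After 3 (propagate distance d=27): x=1/14 (≈0.0714) theta=-1/14 (≈-0.0714)
After 4 (thin lens f=46): x=1/14 (≈0.0714) theta=-47/644 (≈-0.0730)
After 5 (propagate distance d=10): x=-106/161 (≈-0.6584) theta=-47/644 (≈-0.0730)
After 6 (thin lens f=26): x=-106/161 (≈-0.6584) theta=-57/1196 (≈-0.0477)
z_focus = -x_out/theta_out = -(-106/161)/(-57/1196) = -5512/399 ≈ -13.8145
Rounded to 4 decimal places: z = -13.8145

Answer: -13.8145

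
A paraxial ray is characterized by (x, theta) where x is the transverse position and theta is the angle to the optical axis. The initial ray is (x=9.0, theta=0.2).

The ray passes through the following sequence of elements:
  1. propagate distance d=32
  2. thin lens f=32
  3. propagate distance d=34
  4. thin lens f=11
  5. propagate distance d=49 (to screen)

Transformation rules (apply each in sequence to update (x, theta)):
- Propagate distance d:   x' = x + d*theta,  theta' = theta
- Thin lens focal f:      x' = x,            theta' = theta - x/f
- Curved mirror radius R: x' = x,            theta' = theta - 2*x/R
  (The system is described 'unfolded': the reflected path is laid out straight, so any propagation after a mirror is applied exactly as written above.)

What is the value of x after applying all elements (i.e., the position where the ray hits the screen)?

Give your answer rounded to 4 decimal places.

Initial: x=9.0000 theta=0.2000
After 1 (propagate distance d=32): x=15.4000 theta=0.2000
After 2 (thin lens f=32): x=15.4000 theta=-9/32 (≈-0.2813)
After 3 (propagate distance d=34): x=5.8375 theta=-9/32 (≈-0.2813)
After 4 (thin lens f=11): x=5.8375 theta=-1429/1760 (≈-0.8119)
After 5 (propagate distance d=49 (to screen)): x=-59747/1760 (≈-33.9472) theta=-1429/1760 (≈-0.8119)
Rounded to 4 decimal places: x = -33.9472

Answer: -33.9472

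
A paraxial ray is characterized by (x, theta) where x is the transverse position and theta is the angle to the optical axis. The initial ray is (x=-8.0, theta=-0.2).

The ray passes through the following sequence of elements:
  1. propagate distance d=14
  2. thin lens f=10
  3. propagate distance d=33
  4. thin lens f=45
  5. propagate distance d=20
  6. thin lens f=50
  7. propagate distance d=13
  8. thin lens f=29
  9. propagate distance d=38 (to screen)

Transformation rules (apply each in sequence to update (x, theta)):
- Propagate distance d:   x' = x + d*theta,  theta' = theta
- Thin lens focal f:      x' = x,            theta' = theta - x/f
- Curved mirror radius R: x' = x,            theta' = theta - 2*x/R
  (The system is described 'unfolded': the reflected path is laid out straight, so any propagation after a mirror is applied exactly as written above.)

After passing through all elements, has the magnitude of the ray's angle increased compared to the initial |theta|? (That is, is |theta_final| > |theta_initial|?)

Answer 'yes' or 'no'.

Answer: yes

Derivation:
Initial: x=-8.0000 theta=-0.2000
After 1 (propagate distance d=14): x=-10.8000 theta=-0.2000
After 2 (thin lens f=10): x=-10.8000 theta=0.8800
After 3 (propagate distance d=33): x=18.2400 theta=0.8800
After 4 (thin lens f=45): x=18.2400 theta=178/375 (≈0.4747)
After 5 (propagate distance d=20): x=416/15 (≈27.7333) theta=178/375 (≈0.4747)
After 6 (thin lens f=50): x=416/15 (≈27.7333) theta=-0.0800
After 7 (propagate distance d=13): x=2002/75 (≈26.6933) theta=-0.0800
After 8 (thin lens f=29): x=2002/75 (≈26.6933) theta=-2176/2175 (≈-1.0005)
After 9 (propagate distance d=38 (to screen)): x=-1642/145 (≈-11.3241) theta=-2176/2175 (≈-1.0005)
|theta_initial|=0.2000 |theta_final|=2176/2175 (≈1.0005) -> increased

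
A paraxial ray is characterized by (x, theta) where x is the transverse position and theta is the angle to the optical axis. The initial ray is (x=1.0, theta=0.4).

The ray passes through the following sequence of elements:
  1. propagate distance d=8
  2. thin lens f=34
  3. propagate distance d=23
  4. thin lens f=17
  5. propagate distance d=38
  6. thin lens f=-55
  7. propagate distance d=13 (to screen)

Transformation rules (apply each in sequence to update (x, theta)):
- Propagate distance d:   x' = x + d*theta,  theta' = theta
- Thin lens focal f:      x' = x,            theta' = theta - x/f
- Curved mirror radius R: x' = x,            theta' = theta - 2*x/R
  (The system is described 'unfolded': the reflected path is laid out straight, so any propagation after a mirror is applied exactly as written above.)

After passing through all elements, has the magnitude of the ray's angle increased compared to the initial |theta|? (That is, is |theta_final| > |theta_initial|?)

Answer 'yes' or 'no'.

Initial: x=1.0000 theta=0.4000
After 1 (propagate distance d=8): x=4.2000 theta=0.4000
After 2 (thin lens f=34): x=4.2000 theta=47/170 (≈0.2765)
After 3 (propagate distance d=23): x=359/34 (≈10.5588) theta=47/170 (≈0.2765)
After 4 (thin lens f=17): x=359/34 (≈10.5588) theta=-498/1445 (≈-0.3446)
After 5 (propagate distance d=38): x=-7333/2890 (≈-2.5374) theta=-498/1445 (≈-0.3446)
After 6 (thin lens f=-55): x=-7333/2890 (≈-2.5374) theta=-62113/158950 (≈-0.3908)
After 7 (propagate distance d=13 (to screen)): x=-605392/79475 (≈-7.6174) theta=-62113/158950 (≈-0.3908)
|theta_initial|=0.4000 |theta_final|=62113/158950 (≈0.3908) -> not increased

Answer: no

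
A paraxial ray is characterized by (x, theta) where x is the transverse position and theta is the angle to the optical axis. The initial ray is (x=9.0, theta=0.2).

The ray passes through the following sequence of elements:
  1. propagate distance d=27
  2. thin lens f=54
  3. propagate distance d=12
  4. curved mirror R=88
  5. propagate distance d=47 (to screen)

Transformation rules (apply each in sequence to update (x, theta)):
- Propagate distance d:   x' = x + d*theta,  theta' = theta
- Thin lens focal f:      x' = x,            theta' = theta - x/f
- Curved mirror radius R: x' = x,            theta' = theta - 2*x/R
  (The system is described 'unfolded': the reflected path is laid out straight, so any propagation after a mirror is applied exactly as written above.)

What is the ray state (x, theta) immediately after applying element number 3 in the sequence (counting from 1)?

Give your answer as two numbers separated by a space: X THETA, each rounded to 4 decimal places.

Answer: 13.6000 -0.0667

Derivation:
Initial: x=9.0000 theta=0.2000
After 1 (propagate distance d=27): x=14.4000 theta=0.2000
After 2 (thin lens f=54): x=14.4000 theta=-1/15 (≈-0.0667)
After 3 (propagate distance d=12): x=13.6000 theta=-1/15 (≈-0.0667)
Rounded to 4 decimal places: x = 13.6000, theta = -0.0667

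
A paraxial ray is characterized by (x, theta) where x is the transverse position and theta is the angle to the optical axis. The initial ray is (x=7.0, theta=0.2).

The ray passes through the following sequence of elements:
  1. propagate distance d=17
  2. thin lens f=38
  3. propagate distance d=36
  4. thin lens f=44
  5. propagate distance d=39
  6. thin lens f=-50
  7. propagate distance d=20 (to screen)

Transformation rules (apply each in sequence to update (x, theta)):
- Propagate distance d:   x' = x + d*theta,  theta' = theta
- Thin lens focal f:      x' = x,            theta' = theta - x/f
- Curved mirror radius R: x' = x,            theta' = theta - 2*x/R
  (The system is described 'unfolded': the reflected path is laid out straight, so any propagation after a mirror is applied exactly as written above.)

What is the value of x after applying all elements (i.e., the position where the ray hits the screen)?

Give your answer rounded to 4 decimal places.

Initial: x=7.0000 theta=0.2000
After 1 (propagate distance d=17): x=10.4000 theta=0.2000
After 2 (thin lens f=38): x=10.4000 theta=-7/95 (≈-0.0737)
After 3 (propagate distance d=36): x=736/95 (≈7.7474) theta=-7/95 (≈-0.0737)
After 4 (thin lens f=44): x=736/95 (≈7.7474) theta=-261/1045 (≈-0.2498)
After 5 (propagate distance d=39): x=-2083/1045 (≈-1.9933) theta=-261/1045 (≈-0.2498)
After 6 (thin lens f=-50): x=-2083/1045 (≈-1.9933) theta=-15133/52250 (≈-0.2896)
After 7 (propagate distance d=20 (to screen)): x=-40681/5225 (≈-7.7858) theta=-15133/52250 (≈-0.2896)
Rounded to 4 decimal places: x = -7.7858

Answer: -7.7858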